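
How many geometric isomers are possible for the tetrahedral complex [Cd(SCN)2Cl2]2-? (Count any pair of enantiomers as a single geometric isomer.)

1

In a tetrahedral complex all four positions are equivalent and every pair of ligands is adjacent — there is no cis/trans distinction.
Only one geometric arrangement is possible.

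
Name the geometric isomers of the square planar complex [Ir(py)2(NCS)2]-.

cis and trans

A square has two trans pairs of vertices; adjacent vertices are cis.
There are 2 geometric isomers: py cis; py trans.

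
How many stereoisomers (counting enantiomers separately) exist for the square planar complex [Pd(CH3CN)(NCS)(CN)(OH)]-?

3

In a square planar complex each vertex has one trans partner and two cis neighbours.
There are 3 geometric isomers: (CH3CN/NCS trans, CN/OH trans); (CH3CN/OH trans, CN/NCS trans); (CH3CN/CN trans, NCS/OH trans).
Each arrangement has an internal mirror plane or centre of symmetry, so none is chiral.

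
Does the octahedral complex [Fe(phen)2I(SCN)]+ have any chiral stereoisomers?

Each phen is bidentate and must span two cis positions.
The distinct arrangements are (2 in all): I and SCN mutually trans; I and SCN mutually cis (chiral).
One of these lacks any improper symmetry element and so occurs as an enantiomeric pair, giving 2 + 1 = 3 stereoisomers in total.

yes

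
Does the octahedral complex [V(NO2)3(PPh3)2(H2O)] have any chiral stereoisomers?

no

Working through the distinct placements yields 3 geometric isomers: NO2 mer, PPh3 trans; NO2 fac, PPh3 cis; NO2 mer, PPh3 cis.
Each arrangement has an internal mirror plane or centre of symmetry, so none is chiral.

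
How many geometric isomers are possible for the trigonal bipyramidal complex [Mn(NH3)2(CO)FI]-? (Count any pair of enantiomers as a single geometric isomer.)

A trigonal bipyramid has two axial and three equatorial sites, which are chemically inequivalent.
Placing the ligands in turn and identifying arrangements related by rotation or reflection leaves 7 distinct geometric isomers.

7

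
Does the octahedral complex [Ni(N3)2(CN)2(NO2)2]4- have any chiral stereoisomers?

An octahedron has six vertices in three trans pairs; every non-trans pair is cis.
Systematic placement gives 5 geometric isomers: N3 trans, CN trans, NO2 trans; N3 cis, CN trans, NO2 cis; N3 cis, CN cis, NO2 trans; N3 cis, CN cis, NO2 cis (chiral); N3 trans, CN cis, NO2 cis.
One of these lacks any improper symmetry element and so occurs as an enantiomeric pair, giving 5 + 1 = 6 stereoisomers in total.

yes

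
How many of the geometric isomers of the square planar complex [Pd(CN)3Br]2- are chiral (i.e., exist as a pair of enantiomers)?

0

Only one geometric arrangement is possible.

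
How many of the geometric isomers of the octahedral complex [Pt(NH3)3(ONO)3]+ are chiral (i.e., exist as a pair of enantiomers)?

0

The distinct arrangements are (2 in all): NH3 mer; NH3 fac.
Each arrangement has an internal mirror plane or centre of symmetry, so none is chiral.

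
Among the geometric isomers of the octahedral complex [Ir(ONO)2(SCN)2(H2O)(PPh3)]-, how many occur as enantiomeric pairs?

The six octahedral sites form three mutually perpendicular trans pairs.
Working through the distinct placements yields 6 geometric isomers: ONO cis, SCN trans; ONO cis, SCN cis (3 arrangements, 2 chiral); ONO trans, SCN trans; ONO trans, SCN cis.
Of these, 2 lack any improper symmetry element and so occur as enantiomeric pairs, giving 6 + 2 = 8 stereoisomers in total.

2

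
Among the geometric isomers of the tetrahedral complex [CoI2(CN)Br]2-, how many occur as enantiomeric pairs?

0

In a tetrahedral complex all four positions are equivalent and every pair of ligands is adjacent — there is no cis/trans distinction.
Only one geometric arrangement is possible.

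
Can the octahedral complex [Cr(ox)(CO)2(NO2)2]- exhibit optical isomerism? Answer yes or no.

yes

An octahedron has six vertices in three trans pairs; every non-trans pair is cis.
Each ox is bidentate and must span two cis positions.
There are 3 geometric isomers: CO trans, NO2 cis; CO cis, NO2 cis (chiral); CO cis, NO2 trans.
One of these lacks any improper symmetry element and so occurs as an enantiomeric pair, giving 3 + 1 = 4 stereoisomers in total.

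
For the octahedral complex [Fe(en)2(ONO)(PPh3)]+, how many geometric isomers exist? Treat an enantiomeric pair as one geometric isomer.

2

The six octahedral sites form three mutually perpendicular trans pairs.
Each en is bidentate and must span two cis positions.
The distinct arrangements are (2 in all): ONO and PPh3 mutually trans; ONO and PPh3 mutually cis (chiral).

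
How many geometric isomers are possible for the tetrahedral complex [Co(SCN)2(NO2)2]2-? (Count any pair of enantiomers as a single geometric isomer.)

1

In a tetrahedral complex all four positions are equivalent and every pair of ligands is adjacent — there is no cis/trans distinction.
Only one geometric arrangement is possible.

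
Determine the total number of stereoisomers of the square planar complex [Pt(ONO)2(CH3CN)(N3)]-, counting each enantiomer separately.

2

In a square planar complex each vertex has one trans partner and two cis neighbours.
Working through the distinct placements yields 2 geometric isomers: ONO cis; ONO trans.
Each arrangement has an internal mirror plane or centre of symmetry, so none is chiral.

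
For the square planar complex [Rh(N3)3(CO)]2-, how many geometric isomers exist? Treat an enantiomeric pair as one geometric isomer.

1

In a square planar complex each vertex has one trans partner and two cis neighbours.
Only one geometric arrangement is possible.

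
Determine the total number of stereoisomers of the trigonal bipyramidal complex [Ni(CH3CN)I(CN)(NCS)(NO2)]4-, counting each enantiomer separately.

20

A trigonal bipyramid has two axial and three equatorial sites, which are chemically inequivalent.
Systematic enumeration (placing each ligand type in turn and discarding arrangements equivalent by rotation or reflection) gives 10 geometric isomers.
Of these, 10 lack any improper symmetry element and so occur as enantiomeric pairs, giving 10 + 10 = 20 stereoisomers in total.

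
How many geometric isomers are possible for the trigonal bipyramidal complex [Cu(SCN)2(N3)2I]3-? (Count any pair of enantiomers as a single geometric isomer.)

A trigonal bipyramid has two axial and three equatorial sites, which are chemically inequivalent.
Systematic enumeration (placing each ligand type in turn and discarding arrangements equivalent by rotation or reflection) gives 5 geometric isomers.

5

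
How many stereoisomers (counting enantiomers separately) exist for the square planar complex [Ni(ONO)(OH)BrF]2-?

3

A square has two trans pairs of vertices; adjacent vertices are cis.
There are 3 geometric isomers: (Br/OH trans, F/ONO trans); (Br/ONO trans, F/OH trans); (Br/F trans, OH/ONO trans).
Each arrangement has an internal mirror plane or centre of symmetry, so none is chiral.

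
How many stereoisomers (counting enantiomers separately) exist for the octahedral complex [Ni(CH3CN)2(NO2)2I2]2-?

6

There are 5 geometric isomers: CH3CN trans, NO2 trans, I trans; CH3CN trans, NO2 cis, I cis; CH3CN cis, NO2 trans, I cis; CH3CN cis, NO2 cis, I cis (chiral); CH3CN cis, NO2 cis, I trans.
One of these lacks any improper symmetry element and so occurs as an enantiomeric pair, giving 5 + 1 = 6 stereoisomers in total.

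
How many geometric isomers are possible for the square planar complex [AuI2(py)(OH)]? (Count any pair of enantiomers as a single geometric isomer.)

Working through the distinct placements yields 2 geometric isomers: I cis; I trans.

2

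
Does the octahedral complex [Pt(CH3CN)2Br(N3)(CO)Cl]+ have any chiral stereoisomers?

yes

Systematic enumeration (placing each ligand type in turn and discarding arrangements equivalent by rotation or reflection) gives 9 geometric isomers.
Of these, 6 lack any improper symmetry element and so occur as enantiomeric pairs, giving 9 + 6 = 15 stereoisomers in total.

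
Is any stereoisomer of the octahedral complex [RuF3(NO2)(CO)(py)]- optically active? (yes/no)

yes

In an octahedral complex each vertex has one trans partner and four cis neighbours.
Systematic placement gives 4 geometric isomers: F mer (3 arrangements); F fac (chiral).
One of these lacks any improper symmetry element and so occurs as an enantiomeric pair, giving 4 + 1 = 5 stereoisomers in total.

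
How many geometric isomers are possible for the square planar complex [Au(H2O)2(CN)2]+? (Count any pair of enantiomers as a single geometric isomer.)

In a square planar complex each vertex has one trans partner and two cis neighbours.
Working through the distinct placements yields 2 geometric isomers: H2O cis; H2O trans.

2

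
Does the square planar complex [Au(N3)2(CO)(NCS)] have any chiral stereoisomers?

Systematic placement gives 2 geometric isomers: N3 cis; N3 trans.
Each arrangement has an internal mirror plane or centre of symmetry, so none is chiral.

no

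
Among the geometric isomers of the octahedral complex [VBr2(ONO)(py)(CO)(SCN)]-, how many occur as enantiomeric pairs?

6

In an octahedral complex each vertex has one trans partner and four cis neighbours.
Placing the ligands in turn and identifying arrangements related by rotation or reflection leaves 9 distinct geometric isomers.
Of these, 6 lack any improper symmetry element and so occur as enantiomeric pairs, giving 9 + 6 = 15 stereoisomers in total.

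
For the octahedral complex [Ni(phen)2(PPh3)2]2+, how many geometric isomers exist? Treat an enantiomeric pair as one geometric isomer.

2

The six octahedral sites form three mutually perpendicular trans pairs.
Each phen is bidentate and must span two cis positions.
Systematic placement gives 2 geometric isomers: PPh3 trans; PPh3 cis (chiral).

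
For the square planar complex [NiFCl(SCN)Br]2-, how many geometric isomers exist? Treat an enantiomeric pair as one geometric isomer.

Systematic placement gives 3 geometric isomers: (Br/F trans, Cl/SCN trans); (Br/SCN trans, Cl/F trans); (Br/Cl trans, F/SCN trans).

3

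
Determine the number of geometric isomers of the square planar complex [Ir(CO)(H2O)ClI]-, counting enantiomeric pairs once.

3

A square has two trans pairs of vertices; adjacent vertices are cis.
The distinct arrangements are (3 in all): (CO/H2O trans, Cl/I trans); (CO/I trans, Cl/H2O trans); (CO/Cl trans, H2O/I trans).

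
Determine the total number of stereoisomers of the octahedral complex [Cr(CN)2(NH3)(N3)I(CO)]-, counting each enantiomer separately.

An octahedron has six vertices in three trans pairs; every non-trans pair is cis.
Exhaustive case analysis gives 9 geometric isomers.
Of these, 6 lack any improper symmetry element and so occur as enantiomeric pairs, giving 9 + 6 = 15 stereoisomers in total.

15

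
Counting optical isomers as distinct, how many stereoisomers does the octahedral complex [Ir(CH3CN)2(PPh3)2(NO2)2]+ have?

6

The distinct arrangements are (5 in all): CH3CN trans, PPh3 trans, NO2 trans; CH3CN trans, PPh3 cis, NO2 cis; CH3CN cis, PPh3 trans, NO2 cis; CH3CN cis, PPh3 cis, NO2 cis (chiral); CH3CN cis, PPh3 cis, NO2 trans.
One of these lacks any improper symmetry element and so occurs as an enantiomeric pair, giving 5 + 1 = 6 stereoisomers in total.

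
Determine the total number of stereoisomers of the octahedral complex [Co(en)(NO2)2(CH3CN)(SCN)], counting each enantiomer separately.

Each en is bidentate and must span two cis positions.
Systematic placement gives 4 geometric isomers: NO2 cis (3 arrangements, 2 chiral); NO2 trans.
Of these, 2 lack any improper symmetry element and so occur as enantiomeric pairs, giving 4 + 2 = 6 stereoisomers in total.

6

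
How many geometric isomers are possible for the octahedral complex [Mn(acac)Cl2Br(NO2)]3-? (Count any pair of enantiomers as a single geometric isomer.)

4

An octahedron has six vertices in three trans pairs; every non-trans pair is cis.
Each acac is bidentate and must span two cis positions.
The distinct arrangements are (4 in all): Cl cis (3 arrangements, 2 chiral); Cl trans.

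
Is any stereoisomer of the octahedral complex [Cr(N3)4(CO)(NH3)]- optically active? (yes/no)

An octahedron has six vertices in three trans pairs; every non-trans pair is cis.
There are 2 geometric isomers: CO and NH3 mutually cis; CO and NH3 mutually trans.
Each arrangement has an internal mirror plane or centre of symmetry, so none is chiral.

no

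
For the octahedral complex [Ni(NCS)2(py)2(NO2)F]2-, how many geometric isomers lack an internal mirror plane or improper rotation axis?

2

In an octahedral complex each vertex has one trans partner and four cis neighbours.
There are 6 geometric isomers: NCS cis, py trans; NCS cis, py cis (3 arrangements, 2 chiral); NCS trans, py trans; NCS trans, py cis.
Of these, 2 lack any improper symmetry element and so occur as enantiomeric pairs, giving 6 + 2 = 8 stereoisomers in total.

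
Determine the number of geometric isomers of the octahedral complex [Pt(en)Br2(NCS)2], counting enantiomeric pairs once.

3

Each en is bidentate and must span two cis positions.
The distinct arrangements are (3 in all): Br trans, NCS cis; Br cis, NCS cis (chiral); Br cis, NCS trans.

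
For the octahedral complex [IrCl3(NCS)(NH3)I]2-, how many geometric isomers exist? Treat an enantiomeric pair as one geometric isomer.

4

In an octahedral complex each vertex has one trans partner and four cis neighbours.
There are 4 geometric isomers: Cl mer (3 arrangements); Cl fac (chiral).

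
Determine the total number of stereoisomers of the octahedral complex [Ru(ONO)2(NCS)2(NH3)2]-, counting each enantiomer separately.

6

There are 5 geometric isomers: ONO trans, NCS trans, NH3 trans; ONO cis, NCS trans, NH3 cis; ONO trans, NCS cis, NH3 cis; ONO cis, NCS cis, NH3 cis (chiral); ONO cis, NCS cis, NH3 trans.
One of these lacks any improper symmetry element and so occurs as an enantiomeric pair, giving 5 + 1 = 6 stereoisomers in total.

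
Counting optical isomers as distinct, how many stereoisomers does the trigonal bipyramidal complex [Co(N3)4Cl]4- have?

2

A trigonal bipyramid has two axial and three equatorial sites, which are chemically inequivalent.
There are 2 geometric isomers: Cl axial; Cl equatorial.
Each arrangement has an internal mirror plane or centre of symmetry, so none is chiral.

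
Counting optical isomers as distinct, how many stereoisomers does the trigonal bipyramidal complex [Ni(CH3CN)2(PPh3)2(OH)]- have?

Exhaustive case analysis gives 5 geometric isomers.
One of these lacks any improper symmetry element and so occurs as an enantiomeric pair, giving 5 + 1 = 6 stereoisomers in total.

6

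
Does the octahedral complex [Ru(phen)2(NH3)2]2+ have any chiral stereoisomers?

yes

In an octahedral complex each vertex has one trans partner and four cis neighbours.
Each phen is bidentate and must span two cis positions.
The distinct arrangements are (2 in all): NH3 trans; NH3 cis (chiral).
One of these lacks any improper symmetry element and so occurs as an enantiomeric pair, giving 2 + 1 = 3 stereoisomers in total.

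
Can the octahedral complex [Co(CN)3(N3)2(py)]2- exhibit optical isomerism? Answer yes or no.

no

The six octahedral sites form three mutually perpendicular trans pairs.
There are 3 geometric isomers: CN mer, N3 cis; CN mer, N3 trans; CN fac, N3 cis.
Each arrangement has an internal mirror plane or centre of symmetry, so none is chiral.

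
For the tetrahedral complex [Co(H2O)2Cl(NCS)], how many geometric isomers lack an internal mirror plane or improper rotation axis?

All four vertices of a tetrahedron are equivalent and mutually adjacent, so cis/trans isomerism cannot arise.
Only one geometric arrangement is possible.

0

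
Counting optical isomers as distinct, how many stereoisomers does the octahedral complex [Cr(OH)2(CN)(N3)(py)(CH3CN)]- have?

15

In an octahedral complex each vertex has one trans partner and four cis neighbours.
Systematic enumeration (placing each ligand type in turn and discarding arrangements equivalent by rotation or reflection) gives 9 geometric isomers.
Of these, 6 lack any improper symmetry element and so occur as enantiomeric pairs, giving 9 + 6 = 15 stereoisomers in total.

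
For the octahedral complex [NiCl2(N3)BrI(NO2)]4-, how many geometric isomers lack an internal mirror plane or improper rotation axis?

Systematic enumeration (placing each ligand type in turn and discarding arrangements equivalent by rotation or reflection) gives 9 geometric isomers.
Of these, 6 lack any improper symmetry element and so occur as enantiomeric pairs, giving 9 + 6 = 15 stereoisomers in total.

6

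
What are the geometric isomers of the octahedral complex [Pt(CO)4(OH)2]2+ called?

In an octahedral complex each vertex has one trans partner and four cis neighbours.
Systematic placement gives 2 geometric isomers: OH trans; OH cis.

cis and trans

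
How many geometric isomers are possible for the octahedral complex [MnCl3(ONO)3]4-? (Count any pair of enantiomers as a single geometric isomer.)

The six octahedral sites form three mutually perpendicular trans pairs.
There are 2 geometric isomers: Cl mer; Cl fac.

2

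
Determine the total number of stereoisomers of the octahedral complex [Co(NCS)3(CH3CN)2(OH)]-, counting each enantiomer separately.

Working through the distinct placements yields 3 geometric isomers: NCS mer, CH3CN trans; NCS fac, CH3CN cis; NCS mer, CH3CN cis.
Each arrangement has an internal mirror plane or centre of symmetry, so none is chiral.

3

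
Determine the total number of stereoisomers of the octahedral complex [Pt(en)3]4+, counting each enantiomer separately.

The six octahedral sites form three mutually perpendicular trans pairs.
Each en is bidentate and must span two cis positions.
Only one geometric arrangement is possible; it has no improper symmetry element, so it exists as a pair of enantiomers (2 stereoisomers).

2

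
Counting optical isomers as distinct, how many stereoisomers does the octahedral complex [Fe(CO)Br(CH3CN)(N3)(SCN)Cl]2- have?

30

Placing the ligands in turn and identifying arrangements related by rotation or reflection leaves 15 distinct geometric isomers.
Of these, 15 lack any improper symmetry element and so occur as enantiomeric pairs, giving 15 + 15 = 30 stereoisomers in total.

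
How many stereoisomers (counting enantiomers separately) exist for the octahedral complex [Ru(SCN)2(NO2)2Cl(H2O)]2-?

8

An octahedron has six vertices in three trans pairs; every non-trans pair is cis.
Working through the distinct placements yields 6 geometric isomers: SCN trans, NO2 trans; SCN cis, NO2 cis (3 arrangements, 2 chiral); SCN trans, NO2 cis; SCN cis, NO2 trans.
Of these, 2 lack any improper symmetry element and so occur as enantiomeric pairs, giving 6 + 2 = 8 stereoisomers in total.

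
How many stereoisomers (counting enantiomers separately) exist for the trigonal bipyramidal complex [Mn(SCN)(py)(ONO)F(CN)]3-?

20

In a trigonal bipyramid the two axial positions differ from the three equatorial ones.
Exhaustive case analysis gives 10 geometric isomers.
Of these, 10 lack any improper symmetry element and so occur as enantiomeric pairs, giving 10 + 10 = 20 stereoisomers in total.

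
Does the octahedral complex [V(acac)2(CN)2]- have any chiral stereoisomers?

Each acac is bidentate and must span two cis positions.
Working through the distinct placements yields 2 geometric isomers: CN trans; CN cis (chiral).
One of these lacks any improper symmetry element and so occurs as an enantiomeric pair, giving 2 + 1 = 3 stereoisomers in total.

yes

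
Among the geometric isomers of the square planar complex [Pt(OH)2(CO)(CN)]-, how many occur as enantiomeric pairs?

0

In a square planar complex each vertex has one trans partner and two cis neighbours.
The distinct arrangements are (2 in all): OH cis; OH trans.
Each arrangement has an internal mirror plane or centre of symmetry, so none is chiral.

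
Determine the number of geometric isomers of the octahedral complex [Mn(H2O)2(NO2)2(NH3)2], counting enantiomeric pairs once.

5

The six octahedral sites form three mutually perpendicular trans pairs.
The distinct arrangements are (5 in all): H2O trans, NO2 trans, NH3 trans; H2O trans, NO2 cis, NH3 cis; H2O cis, NO2 trans, NH3 cis; H2O cis, NO2 cis, NH3 cis (chiral); H2O cis, NO2 cis, NH3 trans.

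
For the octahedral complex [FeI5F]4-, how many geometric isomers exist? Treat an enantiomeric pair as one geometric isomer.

1

The six octahedral sites form three mutually perpendicular trans pairs.
Only one geometric arrangement is possible.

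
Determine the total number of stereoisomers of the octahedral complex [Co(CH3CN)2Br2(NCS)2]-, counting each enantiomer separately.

An octahedron has six vertices in three trans pairs; every non-trans pair is cis.
There are 5 geometric isomers: CH3CN trans, Br trans, NCS trans; CH3CN cis, Br trans, NCS cis; CH3CN cis, Br cis, NCS trans; CH3CN cis, Br cis, NCS cis (chiral); CH3CN trans, Br cis, NCS cis.
One of these lacks any improper symmetry element and so occurs as an enantiomeric pair, giving 5 + 1 = 6 stereoisomers in total.

6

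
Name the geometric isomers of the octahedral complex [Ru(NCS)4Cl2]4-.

In an octahedral complex each vertex has one trans partner and four cis neighbours.
Systematic placement gives 2 geometric isomers: Cl trans; Cl cis.

cis and trans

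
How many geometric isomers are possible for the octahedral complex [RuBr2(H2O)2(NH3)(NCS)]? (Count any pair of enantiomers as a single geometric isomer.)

In an octahedral complex each vertex has one trans partner and four cis neighbours.
There are 6 geometric isomers: Br trans, H2O trans; Br trans, H2O cis; Br cis, H2O cis (3 arrangements, 2 chiral); Br cis, H2O trans.

6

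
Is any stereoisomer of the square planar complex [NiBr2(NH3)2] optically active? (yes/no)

In a square planar complex each vertex has one trans partner and two cis neighbours.
The distinct arrangements are (2 in all): Br cis; Br trans.
Each arrangement has an internal mirror plane or centre of symmetry, so none is chiral.

no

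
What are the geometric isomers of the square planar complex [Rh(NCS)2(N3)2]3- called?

cis and trans

A square has two trans pairs of vertices; adjacent vertices are cis.
The distinct arrangements are (2 in all): NCS cis; NCS trans.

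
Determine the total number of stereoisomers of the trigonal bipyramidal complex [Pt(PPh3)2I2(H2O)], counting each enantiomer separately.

6

A trigonal bipyramid has two axial and three equatorial sites, which are chemically inequivalent.
Placing the ligands in turn and identifying arrangements related by rotation or reflection leaves 5 distinct geometric isomers.
One of these lacks any improper symmetry element and so occurs as an enantiomeric pair, giving 5 + 1 = 6 stereoisomers in total.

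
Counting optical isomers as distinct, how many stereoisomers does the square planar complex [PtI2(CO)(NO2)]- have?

2

There are 2 geometric isomers: I cis; I trans.
Each arrangement has an internal mirror plane or centre of symmetry, so none is chiral.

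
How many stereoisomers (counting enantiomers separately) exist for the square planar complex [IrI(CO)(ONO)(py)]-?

Systematic placement gives 3 geometric isomers: (CO/ONO trans, I/py trans); (CO/py trans, I/ONO trans); (CO/I trans, ONO/py trans).
Each arrangement has an internal mirror plane or centre of symmetry, so none is chiral.

3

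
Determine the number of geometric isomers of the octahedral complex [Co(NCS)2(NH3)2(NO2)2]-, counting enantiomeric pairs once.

The six octahedral sites form three mutually perpendicular trans pairs.
Working through the distinct placements yields 5 geometric isomers: NCS trans, NH3 trans, NO2 trans; NCS trans, NH3 cis, NO2 cis; NCS cis, NH3 cis, NO2 trans; NCS cis, NH3 cis, NO2 cis (chiral); NCS cis, NH3 trans, NO2 cis.

5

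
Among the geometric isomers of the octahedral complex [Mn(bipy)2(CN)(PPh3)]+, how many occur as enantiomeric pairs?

1

Each bipy is bidentate and must span two cis positions.
Working through the distinct placements yields 2 geometric isomers: CN and PPh3 mutually trans; CN and PPh3 mutually cis (chiral).
One of these lacks any improper symmetry element and so occurs as an enantiomeric pair, giving 2 + 1 = 3 stereoisomers in total.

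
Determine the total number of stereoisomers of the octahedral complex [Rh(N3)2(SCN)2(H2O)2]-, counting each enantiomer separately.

6

The six octahedral sites form three mutually perpendicular trans pairs.
There are 5 geometric isomers: N3 trans, SCN trans, H2O trans; N3 cis, SCN cis, H2O trans; N3 cis, SCN trans, H2O cis; N3 cis, SCN cis, H2O cis (chiral); N3 trans, SCN cis, H2O cis.
One of these lacks any improper symmetry element and so occurs as an enantiomeric pair, giving 5 + 1 = 6 stereoisomers in total.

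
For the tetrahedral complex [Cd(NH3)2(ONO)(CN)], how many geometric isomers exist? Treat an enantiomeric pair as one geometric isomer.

1

All four vertices of a tetrahedron are equivalent and mutually adjacent, so cis/trans isomerism cannot arise.
Only one geometric arrangement is possible.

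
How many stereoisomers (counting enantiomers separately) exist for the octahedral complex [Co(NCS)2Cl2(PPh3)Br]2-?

8

An octahedron has six vertices in three trans pairs; every non-trans pair is cis.
Systematic placement gives 6 geometric isomers: NCS cis, Cl cis (3 arrangements, 2 chiral); NCS trans, Cl cis; NCS cis, Cl trans; NCS trans, Cl trans.
Of these, 2 lack any improper symmetry element and so occur as enantiomeric pairs, giving 6 + 2 = 8 stereoisomers in total.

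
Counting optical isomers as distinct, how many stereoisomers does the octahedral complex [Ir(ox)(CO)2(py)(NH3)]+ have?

Each ox is bidentate and must span two cis positions.
Working through the distinct placements yields 4 geometric isomers: CO trans; CO cis (3 arrangements, 2 chiral).
Of these, 2 lack any improper symmetry element and so occur as enantiomeric pairs, giving 4 + 2 = 6 stereoisomers in total.

6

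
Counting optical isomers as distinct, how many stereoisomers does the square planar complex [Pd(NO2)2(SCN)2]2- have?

2

In a square planar complex each vertex has one trans partner and two cis neighbours.
Systematic placement gives 2 geometric isomers: NO2 cis; NO2 trans.
Each arrangement has an internal mirror plane or centre of symmetry, so none is chiral.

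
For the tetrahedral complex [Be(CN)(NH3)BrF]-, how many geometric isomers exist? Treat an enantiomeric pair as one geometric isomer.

1

Only one geometric arrangement is possible; it has no improper symmetry element, so it exists as a pair of enantiomers (2 stereoisomers).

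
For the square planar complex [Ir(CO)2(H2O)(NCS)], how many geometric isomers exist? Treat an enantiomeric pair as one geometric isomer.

2

A square has two trans pairs of vertices; adjacent vertices are cis.
The distinct arrangements are (2 in all): CO cis; CO trans.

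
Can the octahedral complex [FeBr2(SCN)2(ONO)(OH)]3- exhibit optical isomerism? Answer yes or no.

An octahedron has six vertices in three trans pairs; every non-trans pair is cis.
The distinct arrangements are (6 in all): Br trans, SCN trans; Br trans, SCN cis; Br cis, SCN trans; Br cis, SCN cis (3 arrangements, 2 chiral).
Of these, 2 lack any improper symmetry element and so occur as enantiomeric pairs, giving 6 + 2 = 8 stereoisomers in total.

yes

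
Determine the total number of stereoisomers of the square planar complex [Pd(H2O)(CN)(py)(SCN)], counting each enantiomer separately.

3

Working through the distinct placements yields 3 geometric isomers: (CN/SCN trans, H2O/py trans); (CN/py trans, H2O/SCN trans); (CN/H2O trans, SCN/py trans).
Each arrangement has an internal mirror plane or centre of symmetry, so none is chiral.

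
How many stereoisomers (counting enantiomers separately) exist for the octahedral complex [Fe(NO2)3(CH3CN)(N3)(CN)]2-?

5

Systematic placement gives 4 geometric isomers: NO2 mer (3 arrangements); NO2 fac (chiral).
One of these lacks any improper symmetry element and so occurs as an enantiomeric pair, giving 4 + 1 = 5 stereoisomers in total.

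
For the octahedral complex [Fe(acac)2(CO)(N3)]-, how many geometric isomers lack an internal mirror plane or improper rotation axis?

The six octahedral sites form three mutually perpendicular trans pairs.
Each acac is bidentate and must span two cis positions.
The distinct arrangements are (2 in all): CO and N3 mutually trans; CO and N3 mutually cis (chiral).
One of these lacks any improper symmetry element and so occurs as an enantiomeric pair, giving 2 + 1 = 3 stereoisomers in total.

1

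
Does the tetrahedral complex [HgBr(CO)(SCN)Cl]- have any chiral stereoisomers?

All four vertices of a tetrahedron are equivalent and mutually adjacent, so cis/trans isomerism cannot arise.
Only one geometric arrangement is possible; it has no improper symmetry element, so it exists as a pair of enantiomers (2 stereoisomers).

yes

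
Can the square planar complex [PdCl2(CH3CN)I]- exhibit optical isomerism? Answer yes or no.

A square has two trans pairs of vertices; adjacent vertices are cis.
Systematic placement gives 2 geometric isomers: Cl cis; Cl trans.
Each arrangement has an internal mirror plane or centre of symmetry, so none is chiral.

no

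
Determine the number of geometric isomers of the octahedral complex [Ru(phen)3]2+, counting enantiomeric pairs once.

In an octahedral complex each vertex has one trans partner and four cis neighbours.
Each phen is bidentate and must span two cis positions.
Only one geometric arrangement is possible; it has no improper symmetry element, so it exists as a pair of enantiomers (2 stereoisomers).

1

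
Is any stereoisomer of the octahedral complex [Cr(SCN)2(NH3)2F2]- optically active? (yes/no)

Systematic placement gives 5 geometric isomers: SCN trans, NH3 trans, F trans; SCN cis, NH3 cis, F trans; SCN trans, NH3 cis, F cis; SCN cis, NH3 cis, F cis (chiral); SCN cis, NH3 trans, F cis.
One of these lacks any improper symmetry element and so occurs as an enantiomeric pair, giving 5 + 1 = 6 stereoisomers in total.

yes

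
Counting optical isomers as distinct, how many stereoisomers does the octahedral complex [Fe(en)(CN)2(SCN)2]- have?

4

Each en is bidentate and must span two cis positions.
Systematic placement gives 3 geometric isomers: CN trans, SCN cis; CN cis, SCN cis (chiral); CN cis, SCN trans.
One of these lacks any improper symmetry element and so occurs as an enantiomeric pair, giving 3 + 1 = 4 stereoisomers in total.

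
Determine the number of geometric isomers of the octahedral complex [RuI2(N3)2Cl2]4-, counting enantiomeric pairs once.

5

In an octahedral complex each vertex has one trans partner and four cis neighbours.
Working through the distinct placements yields 5 geometric isomers: I trans, N3 trans, Cl trans; I cis, N3 cis, Cl trans; I cis, N3 trans, Cl cis; I cis, N3 cis, Cl cis (chiral); I trans, N3 cis, Cl cis.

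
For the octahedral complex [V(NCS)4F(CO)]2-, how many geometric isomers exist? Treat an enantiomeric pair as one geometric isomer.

2

An octahedron has six vertices in three trans pairs; every non-trans pair is cis.
The distinct arrangements are (2 in all): F and CO mutually trans; F and CO mutually cis.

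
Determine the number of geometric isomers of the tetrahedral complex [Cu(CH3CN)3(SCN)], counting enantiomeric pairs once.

1

Only one geometric arrangement is possible.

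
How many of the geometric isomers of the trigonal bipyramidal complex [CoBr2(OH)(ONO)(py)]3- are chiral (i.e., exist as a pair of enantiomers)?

3

A trigonal bipyramid has two axial and three equatorial sites, which are chemically inequivalent.
Systematic enumeration (placing each ligand type in turn and discarding arrangements equivalent by rotation or reflection) gives 7 geometric isomers.
Of these, 3 lack any improper symmetry element and so occur as enantiomeric pairs, giving 7 + 3 = 10 stereoisomers in total.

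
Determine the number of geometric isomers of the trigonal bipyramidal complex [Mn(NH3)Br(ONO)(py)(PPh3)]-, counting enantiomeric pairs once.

In a trigonal bipyramid the two axial positions differ from the three equatorial ones.
Exhaustive case analysis gives 10 geometric isomers.

10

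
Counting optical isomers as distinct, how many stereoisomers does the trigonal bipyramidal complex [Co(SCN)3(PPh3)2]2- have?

There are 3 geometric isomers: PPh3 both axial; PPh3 one axial, one equatorial; PPh3 both equatorial.
Each arrangement has an internal mirror plane or centre of symmetry, so none is chiral.

3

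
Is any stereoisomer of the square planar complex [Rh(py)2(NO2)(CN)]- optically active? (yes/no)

Working through the distinct placements yields 2 geometric isomers: py cis; py trans.
Each arrangement has an internal mirror plane or centre of symmetry, so none is chiral.

no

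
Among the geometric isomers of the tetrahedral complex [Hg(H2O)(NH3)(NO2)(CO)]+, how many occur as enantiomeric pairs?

Only one geometric arrangement is possible; it has no improper symmetry element, so it exists as a pair of enantiomers (2 stereoisomers).

1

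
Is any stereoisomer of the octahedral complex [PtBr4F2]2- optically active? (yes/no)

no

An octahedron has six vertices in three trans pairs; every non-trans pair is cis.
Systematic placement gives 2 geometric isomers: F trans; F cis.
Each arrangement has an internal mirror plane or centre of symmetry, so none is chiral.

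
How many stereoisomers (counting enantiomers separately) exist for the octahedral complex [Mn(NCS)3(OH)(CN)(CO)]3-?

An octahedron has six vertices in three trans pairs; every non-trans pair is cis.
There are 4 geometric isomers: NCS mer (3 arrangements); NCS fac (chiral).
One of these lacks any improper symmetry element and so occurs as an enantiomeric pair, giving 4 + 1 = 5 stereoisomers in total.

5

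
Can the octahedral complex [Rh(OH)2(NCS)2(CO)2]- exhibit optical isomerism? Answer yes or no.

The six octahedral sites form three mutually perpendicular trans pairs.
There are 5 geometric isomers: OH trans, NCS trans, CO trans; OH cis, NCS cis, CO trans; OH trans, NCS cis, CO cis; OH cis, NCS cis, CO cis (chiral); OH cis, NCS trans, CO cis.
One of these lacks any improper symmetry element and so occurs as an enantiomeric pair, giving 5 + 1 = 6 stereoisomers in total.

yes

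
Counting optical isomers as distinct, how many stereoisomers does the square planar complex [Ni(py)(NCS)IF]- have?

A square has two trans pairs of vertices; adjacent vertices are cis.
There are 3 geometric isomers: (F/NCS trans, I/py trans); (F/py trans, I/NCS trans); (F/I trans, NCS/py trans).
Each arrangement has an internal mirror plane or centre of symmetry, so none is chiral.

3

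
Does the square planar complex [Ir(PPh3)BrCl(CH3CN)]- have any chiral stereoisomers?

In a square planar complex each vertex has one trans partner and two cis neighbours.
There are 3 geometric isomers: (Br/Cl trans, CH3CN/PPh3 trans); (Br/PPh3 trans, CH3CN/Cl trans); (Br/CH3CN trans, Cl/PPh3 trans).
Each arrangement has an internal mirror plane or centre of symmetry, so none is chiral.

no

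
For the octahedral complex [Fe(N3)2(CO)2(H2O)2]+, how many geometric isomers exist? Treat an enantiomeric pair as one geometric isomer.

5

An octahedron has six vertices in three trans pairs; every non-trans pair is cis.
Systematic placement gives 5 geometric isomers: N3 trans, CO trans, H2O trans; N3 cis, CO trans, H2O cis; N3 trans, CO cis, H2O cis; N3 cis, CO cis, H2O cis (chiral); N3 cis, CO cis, H2O trans.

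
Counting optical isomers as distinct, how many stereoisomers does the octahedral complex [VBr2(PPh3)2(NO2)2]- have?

In an octahedral complex each vertex has one trans partner and four cis neighbours.
Systematic placement gives 5 geometric isomers: Br trans, PPh3 trans, NO2 trans; Br trans, PPh3 cis, NO2 cis; Br cis, PPh3 trans, NO2 cis; Br cis, PPh3 cis, NO2 cis (chiral); Br cis, PPh3 cis, NO2 trans.
One of these lacks any improper symmetry element and so occurs as an enantiomeric pair, giving 5 + 1 = 6 stereoisomers in total.

6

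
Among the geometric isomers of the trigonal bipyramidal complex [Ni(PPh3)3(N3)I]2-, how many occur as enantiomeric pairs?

0

Working through the distinct placements yields 4 geometric isomers: N3 axial, I axial; N3 equatorial, I axial; N3 axial, I equatorial; N3 equatorial, I equatorial.
Each arrangement has an internal mirror plane or centre of symmetry, so none is chiral.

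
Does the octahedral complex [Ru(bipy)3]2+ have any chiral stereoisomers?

yes

Each bipy is bidentate and must span two cis positions.
Only one geometric arrangement is possible; it has no improper symmetry element, so it exists as a pair of enantiomers (2 stereoisomers).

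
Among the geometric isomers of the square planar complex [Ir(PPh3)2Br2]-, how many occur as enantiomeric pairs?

0

In a square planar complex each vertex has one trans partner and two cis neighbours.
Working through the distinct placements yields 2 geometric isomers: PPh3 cis; PPh3 trans.
Each arrangement has an internal mirror plane or centre of symmetry, so none is chiral.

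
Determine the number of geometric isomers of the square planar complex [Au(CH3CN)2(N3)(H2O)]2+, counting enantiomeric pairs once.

2

A square has two trans pairs of vertices; adjacent vertices are cis.
Systematic placement gives 2 geometric isomers: CH3CN cis; CH3CN trans.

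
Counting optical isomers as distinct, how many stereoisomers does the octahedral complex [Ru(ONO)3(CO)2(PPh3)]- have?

In an octahedral complex each vertex has one trans partner and four cis neighbours.
The distinct arrangements are (3 in all): ONO mer, CO trans; ONO fac, CO cis; ONO mer, CO cis.
Each arrangement has an internal mirror plane or centre of symmetry, so none is chiral.

3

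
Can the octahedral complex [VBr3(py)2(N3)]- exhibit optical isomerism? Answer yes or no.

no

The six octahedral sites form three mutually perpendicular trans pairs.
Working through the distinct placements yields 3 geometric isomers: Br mer, py trans; Br mer, py cis; Br fac, py cis.
Each arrangement has an internal mirror plane or centre of symmetry, so none is chiral.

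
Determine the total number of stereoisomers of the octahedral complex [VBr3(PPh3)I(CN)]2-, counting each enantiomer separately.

5

In an octahedral complex each vertex has one trans partner and four cis neighbours.
Systematic placement gives 4 geometric isomers: Br mer (3 arrangements); Br fac (chiral).
One of these lacks any improper symmetry element and so occurs as an enantiomeric pair, giving 4 + 1 = 5 stereoisomers in total.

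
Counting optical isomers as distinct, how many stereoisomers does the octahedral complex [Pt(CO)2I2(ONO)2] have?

There are 5 geometric isomers: CO trans, I trans, ONO trans; CO trans, I cis, ONO cis; CO cis, I cis, ONO trans; CO cis, I cis, ONO cis (chiral); CO cis, I trans, ONO cis.
One of these lacks any improper symmetry element and so occurs as an enantiomeric pair, giving 5 + 1 = 6 stereoisomers in total.

6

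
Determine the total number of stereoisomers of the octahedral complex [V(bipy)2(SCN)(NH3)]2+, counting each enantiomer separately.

Each bipy is bidentate and must span two cis positions.
The distinct arrangements are (2 in all): SCN and NH3 mutually trans; SCN and NH3 mutually cis (chiral).
One of these lacks any improper symmetry element and so occurs as an enantiomeric pair, giving 2 + 1 = 3 stereoisomers in total.

3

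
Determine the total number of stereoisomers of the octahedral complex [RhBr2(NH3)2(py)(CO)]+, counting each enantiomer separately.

An octahedron has six vertices in three trans pairs; every non-trans pair is cis.
The distinct arrangements are (6 in all): Br trans, NH3 cis; Br trans, NH3 trans; Br cis, NH3 cis (3 arrangements, 2 chiral); Br cis, NH3 trans.
Of these, 2 lack any improper symmetry element and so occur as enantiomeric pairs, giving 6 + 2 = 8 stereoisomers in total.

8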